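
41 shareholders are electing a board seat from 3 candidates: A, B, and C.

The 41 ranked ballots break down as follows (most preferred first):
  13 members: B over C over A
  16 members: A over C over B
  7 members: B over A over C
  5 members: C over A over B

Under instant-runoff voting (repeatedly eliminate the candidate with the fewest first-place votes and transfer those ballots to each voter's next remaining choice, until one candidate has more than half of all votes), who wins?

Round 1: A 16, B 20, C 5. C eliminated.
Round 2: A 21, B 20. A has a majority (≥21).

A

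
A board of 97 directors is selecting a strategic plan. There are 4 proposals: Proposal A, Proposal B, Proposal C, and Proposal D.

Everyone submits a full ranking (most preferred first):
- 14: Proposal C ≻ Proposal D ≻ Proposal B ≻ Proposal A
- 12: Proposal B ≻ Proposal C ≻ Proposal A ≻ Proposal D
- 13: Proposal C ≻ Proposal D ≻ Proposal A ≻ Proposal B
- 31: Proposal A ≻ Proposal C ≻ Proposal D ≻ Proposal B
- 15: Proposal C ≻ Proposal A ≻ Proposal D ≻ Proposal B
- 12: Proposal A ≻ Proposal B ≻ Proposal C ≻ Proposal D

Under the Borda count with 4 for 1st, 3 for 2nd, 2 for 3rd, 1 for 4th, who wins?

Proposal C

Proposal A: 14×1 + 12×2 + 13×2 + 31×4 + 15×3 + 12×4 = 281
Proposal B: 14×2 + 12×4 + 13×1 + 31×1 + 15×1 + 12×3 = 171
Proposal C: 14×4 + 12×3 + 13×4 + 31×3 + 15×4 + 12×2 = 321
Proposal D: 14×3 + 12×1 + 13×3 + 31×2 + 15×2 + 12×1 = 197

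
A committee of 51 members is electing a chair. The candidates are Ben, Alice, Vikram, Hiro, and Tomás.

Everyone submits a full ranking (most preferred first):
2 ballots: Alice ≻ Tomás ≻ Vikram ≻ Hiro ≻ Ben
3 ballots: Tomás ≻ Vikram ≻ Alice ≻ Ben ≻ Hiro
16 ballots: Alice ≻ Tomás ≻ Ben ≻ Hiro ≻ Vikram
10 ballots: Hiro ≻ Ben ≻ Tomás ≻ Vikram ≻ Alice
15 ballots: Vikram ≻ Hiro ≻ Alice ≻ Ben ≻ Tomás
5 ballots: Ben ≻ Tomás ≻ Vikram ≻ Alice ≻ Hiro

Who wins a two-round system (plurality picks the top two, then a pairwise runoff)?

Round 1 first-place votes: Ben 5, Alice 18, Vikram 15, Hiro 10, Tomás 3. Alice and Vikram advance.
Runoff: Alice is ranked above Vikram on 18 ballots, Vikram above Alice on 33.

Vikram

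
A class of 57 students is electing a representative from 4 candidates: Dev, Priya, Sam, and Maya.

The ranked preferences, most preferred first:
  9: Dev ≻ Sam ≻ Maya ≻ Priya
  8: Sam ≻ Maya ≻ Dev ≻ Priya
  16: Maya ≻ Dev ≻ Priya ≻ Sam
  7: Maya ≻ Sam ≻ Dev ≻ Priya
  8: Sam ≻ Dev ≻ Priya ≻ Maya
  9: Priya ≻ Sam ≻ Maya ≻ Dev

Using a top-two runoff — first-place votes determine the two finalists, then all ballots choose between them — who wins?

Sam

Round 1 first-place votes: Dev 9, Priya 9, Sam 16, Maya 23. Maya and Sam advance.
Runoff: Maya is ranked above Sam on 23 ballots, Sam above Maya on 34.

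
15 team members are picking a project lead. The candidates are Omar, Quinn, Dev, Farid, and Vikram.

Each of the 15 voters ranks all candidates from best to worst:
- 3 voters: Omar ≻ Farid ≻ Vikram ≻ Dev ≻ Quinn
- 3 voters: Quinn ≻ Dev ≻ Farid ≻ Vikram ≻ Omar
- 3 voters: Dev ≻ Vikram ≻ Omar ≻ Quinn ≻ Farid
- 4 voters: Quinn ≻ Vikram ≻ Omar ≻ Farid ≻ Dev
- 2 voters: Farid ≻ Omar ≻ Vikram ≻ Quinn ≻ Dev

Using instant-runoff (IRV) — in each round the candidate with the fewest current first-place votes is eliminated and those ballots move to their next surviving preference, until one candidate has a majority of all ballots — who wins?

Omar

Round 1: Omar 3, Quinn 7, Dev 3, Farid 2, Vikram 0. Vikram eliminated.
Round 2: Omar 3, Quinn 7, Dev 3, Farid 2. Farid eliminated.
Round 3: Omar 5, Quinn 7, Dev 3. Dev eliminated.
Round 4: Omar 8, Quinn 7. Omar has a majority (≥8).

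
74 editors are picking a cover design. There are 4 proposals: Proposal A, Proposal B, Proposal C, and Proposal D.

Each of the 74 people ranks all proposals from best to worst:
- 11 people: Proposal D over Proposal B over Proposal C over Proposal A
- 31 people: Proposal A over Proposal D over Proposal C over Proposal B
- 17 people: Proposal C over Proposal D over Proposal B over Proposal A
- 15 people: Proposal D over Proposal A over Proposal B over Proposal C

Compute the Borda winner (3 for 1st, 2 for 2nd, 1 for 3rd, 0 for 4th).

Proposal A: 11×0 + 31×3 + 17×0 + 15×2 = 123
Proposal B: 11×2 + 31×0 + 17×1 + 15×1 = 54
Proposal C: 11×1 + 31×1 + 17×3 + 15×0 = 93
Proposal D: 11×3 + 31×2 + 17×2 + 15×3 = 174

Proposal D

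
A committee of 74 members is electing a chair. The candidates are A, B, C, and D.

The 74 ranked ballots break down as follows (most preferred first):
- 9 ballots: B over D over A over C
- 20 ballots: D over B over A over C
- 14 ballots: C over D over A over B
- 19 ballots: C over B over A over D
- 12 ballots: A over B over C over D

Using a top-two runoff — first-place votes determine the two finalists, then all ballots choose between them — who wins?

C

Round 1 first-place votes: A 12, B 9, C 33, D 20. C and D advance.
Runoff: C is ranked above D on 45 ballots, D above C on 29.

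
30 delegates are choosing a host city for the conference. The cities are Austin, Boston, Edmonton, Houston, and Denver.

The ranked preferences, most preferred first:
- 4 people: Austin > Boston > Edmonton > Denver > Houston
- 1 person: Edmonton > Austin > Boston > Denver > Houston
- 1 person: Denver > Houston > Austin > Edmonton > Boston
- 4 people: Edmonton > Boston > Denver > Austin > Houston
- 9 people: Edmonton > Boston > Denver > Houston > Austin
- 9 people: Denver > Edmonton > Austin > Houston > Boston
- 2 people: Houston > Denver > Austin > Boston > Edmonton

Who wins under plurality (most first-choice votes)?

Edmonton

First-place votes: Austin 4, Boston 0, Edmonton 14, Houston 2, Denver 10.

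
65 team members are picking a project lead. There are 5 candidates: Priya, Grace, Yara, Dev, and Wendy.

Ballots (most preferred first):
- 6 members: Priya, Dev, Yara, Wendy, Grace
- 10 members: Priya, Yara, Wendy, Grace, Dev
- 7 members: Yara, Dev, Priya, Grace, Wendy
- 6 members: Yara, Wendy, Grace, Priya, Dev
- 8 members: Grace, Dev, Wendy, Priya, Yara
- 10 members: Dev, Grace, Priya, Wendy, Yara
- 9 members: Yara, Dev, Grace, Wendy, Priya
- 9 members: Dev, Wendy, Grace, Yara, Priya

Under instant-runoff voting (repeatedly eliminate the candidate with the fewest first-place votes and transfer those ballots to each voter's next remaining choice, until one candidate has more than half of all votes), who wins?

Dev

Round 1: Priya 16, Grace 8, Yara 22, Dev 19, Wendy 0. Wendy eliminated.
Round 2: Priya 16, Grace 8, Yara 22, Dev 19. Grace eliminated.
Round 3: Priya 16, Yara 22, Dev 27. Priya eliminated.
Round 4: Yara 32, Dev 33. Dev has a majority (≥33).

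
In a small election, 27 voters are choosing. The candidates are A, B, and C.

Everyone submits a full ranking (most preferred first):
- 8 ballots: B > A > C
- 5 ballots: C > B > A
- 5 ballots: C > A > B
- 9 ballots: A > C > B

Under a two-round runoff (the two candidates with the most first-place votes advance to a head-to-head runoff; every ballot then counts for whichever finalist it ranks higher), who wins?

Round 1 first-place votes: A 9, B 8, C 10. C and A advance.
Runoff: C is ranked above A on 10 ballots, A above C on 17.

A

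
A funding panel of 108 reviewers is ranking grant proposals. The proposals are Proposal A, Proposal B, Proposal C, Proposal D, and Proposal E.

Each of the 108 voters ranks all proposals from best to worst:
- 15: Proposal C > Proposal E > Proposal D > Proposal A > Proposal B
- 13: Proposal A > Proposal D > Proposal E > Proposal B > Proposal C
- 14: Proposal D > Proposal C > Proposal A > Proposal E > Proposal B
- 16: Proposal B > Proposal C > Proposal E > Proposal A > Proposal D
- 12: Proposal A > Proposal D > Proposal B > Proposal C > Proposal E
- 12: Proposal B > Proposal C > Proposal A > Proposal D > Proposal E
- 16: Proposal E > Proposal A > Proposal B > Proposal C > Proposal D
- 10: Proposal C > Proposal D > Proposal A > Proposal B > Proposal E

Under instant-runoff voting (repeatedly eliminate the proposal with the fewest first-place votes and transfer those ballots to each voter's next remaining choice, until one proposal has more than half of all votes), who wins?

Round 1: Proposal A 25, Proposal B 28, Proposal C 25, Proposal D 14, Proposal E 16. Proposal D eliminated.
Round 2: Proposal A 25, Proposal B 28, Proposal C 39, Proposal E 16. Proposal E eliminated.
Round 3: Proposal A 41, Proposal B 28, Proposal C 39. Proposal B eliminated.
Round 4: Proposal A 41, Proposal C 67. Proposal C has a majority (≥55).

Proposal C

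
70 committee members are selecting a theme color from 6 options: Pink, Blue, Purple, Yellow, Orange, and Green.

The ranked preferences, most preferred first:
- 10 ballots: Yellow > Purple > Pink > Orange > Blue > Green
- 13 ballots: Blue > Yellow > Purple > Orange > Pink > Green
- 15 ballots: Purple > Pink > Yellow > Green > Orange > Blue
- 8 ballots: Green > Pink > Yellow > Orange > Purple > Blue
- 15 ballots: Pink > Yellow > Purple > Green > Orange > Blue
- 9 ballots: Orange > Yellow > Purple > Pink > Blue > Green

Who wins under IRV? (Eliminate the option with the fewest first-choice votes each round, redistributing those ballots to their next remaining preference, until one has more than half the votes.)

Round 1: Pink 15, Blue 13, Purple 15, Yellow 10, Orange 9, Green 8. Green eliminated.
Round 2: Pink 23, Blue 13, Purple 15, Yellow 10, Orange 9. Orange eliminated.
Round 3: Pink 23, Blue 13, Purple 15, Yellow 19. Blue eliminated.
Round 4: Pink 23, Purple 15, Yellow 32. Purple eliminated.
Round 5: Pink 38, Yellow 32. Pink has a majority (≥36).

Pink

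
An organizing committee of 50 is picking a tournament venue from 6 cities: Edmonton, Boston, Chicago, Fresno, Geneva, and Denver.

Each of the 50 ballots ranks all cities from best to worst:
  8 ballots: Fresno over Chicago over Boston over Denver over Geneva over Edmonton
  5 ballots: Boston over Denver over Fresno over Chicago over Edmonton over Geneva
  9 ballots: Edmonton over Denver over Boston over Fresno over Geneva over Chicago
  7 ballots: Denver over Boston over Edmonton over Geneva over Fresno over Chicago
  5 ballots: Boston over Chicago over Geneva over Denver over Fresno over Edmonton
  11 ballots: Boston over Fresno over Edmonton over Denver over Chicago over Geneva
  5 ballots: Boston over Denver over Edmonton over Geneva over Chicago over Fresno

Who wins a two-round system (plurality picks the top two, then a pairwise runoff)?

Round 1 first-place votes: Edmonton 9, Boston 26, Chicago 0, Fresno 8, Geneva 0, Denver 7. Boston and Edmonton advance.
Runoff: Boston is ranked above Edmonton on 41 ballots, Edmonton above Boston on 9.

Boston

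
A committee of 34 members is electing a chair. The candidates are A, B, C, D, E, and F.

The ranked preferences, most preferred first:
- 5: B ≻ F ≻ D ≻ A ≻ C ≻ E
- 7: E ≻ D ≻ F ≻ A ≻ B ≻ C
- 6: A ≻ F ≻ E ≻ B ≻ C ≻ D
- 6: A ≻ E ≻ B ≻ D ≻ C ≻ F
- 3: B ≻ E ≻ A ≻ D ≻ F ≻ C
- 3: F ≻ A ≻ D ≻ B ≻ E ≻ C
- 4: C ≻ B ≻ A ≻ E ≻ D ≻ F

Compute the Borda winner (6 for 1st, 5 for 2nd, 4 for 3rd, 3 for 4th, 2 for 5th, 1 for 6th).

A: 5×3 + 7×3 + 6×6 + 6×6 + 3×4 + 3×5 + 4×4 = 151
B: 5×6 + 7×2 + 6×3 + 6×4 + 3×6 + 3×3 + 4×5 = 133
C: 5×2 + 7×1 + 6×2 + 6×2 + 3×1 + 3×1 + 4×6 = 71
D: 5×4 + 7×5 + 6×1 + 6×3 + 3×3 + 3×4 + 4×2 = 108
E: 5×1 + 7×6 + 6×4 + 6×5 + 3×5 + 3×2 + 4×3 = 134
F: 5×5 + 7×4 + 6×5 + 6×1 + 3×2 + 3×6 + 4×1 = 117

A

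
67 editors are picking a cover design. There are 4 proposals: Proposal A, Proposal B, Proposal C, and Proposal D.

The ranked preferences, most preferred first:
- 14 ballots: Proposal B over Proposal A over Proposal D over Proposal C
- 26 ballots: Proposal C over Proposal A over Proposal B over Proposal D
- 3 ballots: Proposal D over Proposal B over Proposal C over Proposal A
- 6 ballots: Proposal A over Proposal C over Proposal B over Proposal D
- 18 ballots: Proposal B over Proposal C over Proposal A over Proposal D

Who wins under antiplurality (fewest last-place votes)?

Proposal B

Last-place votes: Proposal A 3, Proposal B 0, Proposal C 14, Proposal D 50.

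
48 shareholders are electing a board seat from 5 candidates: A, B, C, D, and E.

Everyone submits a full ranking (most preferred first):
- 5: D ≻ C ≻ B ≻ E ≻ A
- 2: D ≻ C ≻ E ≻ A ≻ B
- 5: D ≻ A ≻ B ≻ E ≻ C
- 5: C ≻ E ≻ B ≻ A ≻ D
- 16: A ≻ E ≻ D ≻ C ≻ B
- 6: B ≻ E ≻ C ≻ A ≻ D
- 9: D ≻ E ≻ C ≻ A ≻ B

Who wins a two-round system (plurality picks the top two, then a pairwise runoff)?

Round 1 first-place votes: A 16, B 6, C 5, D 21, E 0. D and A advance.
Runoff: D is ranked above A on 21 ballots, A above D on 27.

A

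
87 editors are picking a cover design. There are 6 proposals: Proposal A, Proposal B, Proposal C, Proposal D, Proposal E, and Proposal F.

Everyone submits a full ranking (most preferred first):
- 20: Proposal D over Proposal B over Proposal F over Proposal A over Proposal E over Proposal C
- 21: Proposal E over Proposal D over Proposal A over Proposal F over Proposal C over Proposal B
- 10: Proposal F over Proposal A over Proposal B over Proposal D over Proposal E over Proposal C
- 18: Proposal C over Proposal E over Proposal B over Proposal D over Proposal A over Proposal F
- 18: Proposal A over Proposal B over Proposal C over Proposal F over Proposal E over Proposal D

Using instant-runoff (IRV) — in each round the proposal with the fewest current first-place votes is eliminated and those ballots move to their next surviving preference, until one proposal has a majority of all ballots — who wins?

Proposal A

Round 1: Proposal A 18, Proposal B 0, Proposal C 18, Proposal D 20, Proposal E 21, Proposal F 10. Proposal B eliminated.
Round 2: Proposal A 18, Proposal C 18, Proposal D 20, Proposal E 21, Proposal F 10. Proposal F eliminated.
Round 3: Proposal A 28, Proposal C 18, Proposal D 20, Proposal E 21. Proposal C eliminated.
Round 4: Proposal A 28, Proposal D 20, Proposal E 39. Proposal D eliminated.
Round 5: Proposal A 48, Proposal E 39. Proposal A has a majority (≥44).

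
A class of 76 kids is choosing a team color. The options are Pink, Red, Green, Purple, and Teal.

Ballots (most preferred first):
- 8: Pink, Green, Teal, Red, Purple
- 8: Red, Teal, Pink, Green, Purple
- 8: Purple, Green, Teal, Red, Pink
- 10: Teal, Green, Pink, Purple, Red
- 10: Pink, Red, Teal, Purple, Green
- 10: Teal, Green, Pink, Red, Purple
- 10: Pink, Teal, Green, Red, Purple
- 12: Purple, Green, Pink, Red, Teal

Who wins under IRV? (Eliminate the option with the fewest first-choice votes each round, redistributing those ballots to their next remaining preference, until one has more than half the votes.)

Pink

Round 1: Pink 28, Red 8, Green 0, Purple 20, Teal 20. Green eliminated.
Round 2: Pink 28, Red 8, Purple 20, Teal 20. Red eliminated.
Round 3: Pink 28, Purple 20, Teal 28. Purple eliminated.
Round 4: Pink 40, Teal 36. Pink has a majority (≥39).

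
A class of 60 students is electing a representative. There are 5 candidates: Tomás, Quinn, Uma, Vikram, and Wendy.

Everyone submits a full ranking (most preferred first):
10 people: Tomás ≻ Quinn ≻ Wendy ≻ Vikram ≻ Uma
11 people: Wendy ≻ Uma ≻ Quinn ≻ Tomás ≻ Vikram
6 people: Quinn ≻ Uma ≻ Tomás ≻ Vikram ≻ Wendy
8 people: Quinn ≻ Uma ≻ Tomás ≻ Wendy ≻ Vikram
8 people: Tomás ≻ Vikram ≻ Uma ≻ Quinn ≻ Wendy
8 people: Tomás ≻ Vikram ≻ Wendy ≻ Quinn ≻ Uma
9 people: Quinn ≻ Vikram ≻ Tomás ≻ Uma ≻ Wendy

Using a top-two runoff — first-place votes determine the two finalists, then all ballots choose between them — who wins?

Round 1 first-place votes: Tomás 26, Quinn 23, Uma 0, Vikram 0, Wendy 11. Tomás and Quinn advance.
Runoff: Tomás is ranked above Quinn on 26 ballots, Quinn above Tomás on 34.

Quinn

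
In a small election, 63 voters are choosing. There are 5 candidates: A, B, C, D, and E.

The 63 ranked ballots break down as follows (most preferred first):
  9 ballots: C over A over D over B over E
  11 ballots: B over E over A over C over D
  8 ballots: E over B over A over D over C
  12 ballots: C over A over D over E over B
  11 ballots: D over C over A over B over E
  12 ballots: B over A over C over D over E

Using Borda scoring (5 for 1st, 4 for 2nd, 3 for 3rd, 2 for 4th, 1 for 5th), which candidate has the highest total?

A

A: 9×4 + 11×3 + 8×3 + 12×4 + 11×3 + 12×4 = 222
B: 9×2 + 11×5 + 8×4 + 12×1 + 11×2 + 12×5 = 199
C: 9×5 + 11×2 + 8×1 + 12×5 + 11×4 + 12×3 = 215
D: 9×3 + 11×1 + 8×2 + 12×3 + 11×5 + 12×2 = 169
E: 9×1 + 11×4 + 8×5 + 12×2 + 11×1 + 12×1 = 140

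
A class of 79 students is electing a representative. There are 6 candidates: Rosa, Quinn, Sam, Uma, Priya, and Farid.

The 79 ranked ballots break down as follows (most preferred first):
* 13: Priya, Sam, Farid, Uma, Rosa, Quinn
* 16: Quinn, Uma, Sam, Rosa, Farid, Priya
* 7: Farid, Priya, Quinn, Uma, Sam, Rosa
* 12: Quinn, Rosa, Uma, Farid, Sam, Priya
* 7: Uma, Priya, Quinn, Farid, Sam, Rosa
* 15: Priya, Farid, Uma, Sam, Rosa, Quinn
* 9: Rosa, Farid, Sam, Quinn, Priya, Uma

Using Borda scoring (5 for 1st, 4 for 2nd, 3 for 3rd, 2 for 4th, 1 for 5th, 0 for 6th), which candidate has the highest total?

Rosa: 13×1 + 16×2 + 7×0 + 12×4 + 7×0 + 15×1 + 9×5 = 153
Quinn: 13×0 + 16×5 + 7×3 + 12×5 + 7×3 + 15×0 + 9×2 = 200
Sam: 13×4 + 16×3 + 7×1 + 12×1 + 7×1 + 15×2 + 9×3 = 183
Uma: 13×2 + 16×4 + 7×2 + 12×3 + 7×5 + 15×3 + 9×0 = 220
Priya: 13×5 + 16×0 + 7×4 + 12×0 + 7×4 + 15×5 + 9×1 = 205
Farid: 13×3 + 16×1 + 7×5 + 12×2 + 7×2 + 15×4 + 9×4 = 224

Farid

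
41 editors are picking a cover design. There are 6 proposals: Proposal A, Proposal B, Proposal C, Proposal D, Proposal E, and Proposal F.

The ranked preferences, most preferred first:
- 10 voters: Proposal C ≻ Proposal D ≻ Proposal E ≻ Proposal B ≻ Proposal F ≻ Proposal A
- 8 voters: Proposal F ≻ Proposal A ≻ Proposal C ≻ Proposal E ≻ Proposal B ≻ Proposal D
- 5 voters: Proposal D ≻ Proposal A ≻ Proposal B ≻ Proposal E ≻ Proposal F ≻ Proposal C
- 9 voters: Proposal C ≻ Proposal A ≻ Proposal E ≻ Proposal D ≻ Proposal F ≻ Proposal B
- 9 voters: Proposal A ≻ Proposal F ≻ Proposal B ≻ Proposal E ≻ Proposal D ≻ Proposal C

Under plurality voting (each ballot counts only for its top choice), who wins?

First-place votes: Proposal A 9, Proposal B 0, Proposal C 19, Proposal D 5, Proposal E 0, Proposal F 8.

Proposal C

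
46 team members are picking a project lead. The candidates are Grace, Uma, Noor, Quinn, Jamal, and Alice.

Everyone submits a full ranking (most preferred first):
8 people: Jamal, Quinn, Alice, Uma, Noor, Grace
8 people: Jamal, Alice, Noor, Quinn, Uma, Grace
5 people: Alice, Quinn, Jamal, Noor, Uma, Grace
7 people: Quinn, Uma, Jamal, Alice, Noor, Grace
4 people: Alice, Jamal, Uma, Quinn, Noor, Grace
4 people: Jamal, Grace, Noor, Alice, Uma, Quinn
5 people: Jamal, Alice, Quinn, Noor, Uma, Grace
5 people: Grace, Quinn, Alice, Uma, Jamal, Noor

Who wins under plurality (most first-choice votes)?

First-place votes: Grace 5, Uma 0, Noor 0, Quinn 7, Jamal 25, Alice 9.

Jamal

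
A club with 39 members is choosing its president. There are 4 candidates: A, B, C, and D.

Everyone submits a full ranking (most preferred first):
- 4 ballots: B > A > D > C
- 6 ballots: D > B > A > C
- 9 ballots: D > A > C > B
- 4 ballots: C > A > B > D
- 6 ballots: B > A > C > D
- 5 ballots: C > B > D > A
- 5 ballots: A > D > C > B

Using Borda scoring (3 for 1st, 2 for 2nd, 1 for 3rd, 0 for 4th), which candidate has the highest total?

A

A: 4×2 + 6×1 + 9×2 + 4×2 + 6×2 + 5×0 + 5×3 = 67
B: 4×3 + 6×2 + 9×0 + 4×1 + 6×3 + 5×2 + 5×0 = 56
C: 4×0 + 6×0 + 9×1 + 4×3 + 6×1 + 5×3 + 5×1 = 47
D: 4×1 + 6×3 + 9×3 + 4×0 + 6×0 + 5×1 + 5×2 = 64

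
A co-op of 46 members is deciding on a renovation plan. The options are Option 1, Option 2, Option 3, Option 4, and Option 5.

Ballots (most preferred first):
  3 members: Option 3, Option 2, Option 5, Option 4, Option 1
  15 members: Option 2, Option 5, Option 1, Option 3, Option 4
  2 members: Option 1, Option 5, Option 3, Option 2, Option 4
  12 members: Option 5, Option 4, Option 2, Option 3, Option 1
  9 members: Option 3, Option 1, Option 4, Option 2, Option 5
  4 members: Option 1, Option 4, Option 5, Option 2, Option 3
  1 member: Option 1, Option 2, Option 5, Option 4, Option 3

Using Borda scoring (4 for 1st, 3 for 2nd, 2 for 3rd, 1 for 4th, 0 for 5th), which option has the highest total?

Option 5

Option 1: 3×0 + 15×2 + 2×4 + 12×0 + 9×3 + 4×4 + 1×4 = 85
Option 2: 3×3 + 15×4 + 2×1 + 12×2 + 9×1 + 4×1 + 1×3 = 111
Option 3: 3×4 + 15×1 + 2×2 + 12×1 + 9×4 + 4×0 + 1×0 = 79
Option 4: 3×1 + 15×0 + 2×0 + 12×3 + 9×2 + 4×3 + 1×1 = 70
Option 5: 3×2 + 15×3 + 2×3 + 12×4 + 9×0 + 4×2 + 1×2 = 115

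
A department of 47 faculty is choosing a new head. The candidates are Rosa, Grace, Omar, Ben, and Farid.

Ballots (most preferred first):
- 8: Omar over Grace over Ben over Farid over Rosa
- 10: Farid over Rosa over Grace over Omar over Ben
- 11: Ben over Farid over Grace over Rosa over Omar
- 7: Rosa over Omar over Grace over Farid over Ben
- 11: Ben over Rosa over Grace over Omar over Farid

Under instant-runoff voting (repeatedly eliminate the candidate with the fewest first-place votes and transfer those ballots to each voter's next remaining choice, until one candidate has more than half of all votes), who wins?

Round 1: Rosa 7, Grace 0, Omar 8, Ben 22, Farid 10. Grace eliminated.
Round 2: Rosa 7, Omar 8, Ben 22, Farid 10. Rosa eliminated.
Round 3: Omar 15, Ben 22, Farid 10. Farid eliminated.
Round 4: Omar 25, Ben 22. Omar has a majority (≥24).

Omar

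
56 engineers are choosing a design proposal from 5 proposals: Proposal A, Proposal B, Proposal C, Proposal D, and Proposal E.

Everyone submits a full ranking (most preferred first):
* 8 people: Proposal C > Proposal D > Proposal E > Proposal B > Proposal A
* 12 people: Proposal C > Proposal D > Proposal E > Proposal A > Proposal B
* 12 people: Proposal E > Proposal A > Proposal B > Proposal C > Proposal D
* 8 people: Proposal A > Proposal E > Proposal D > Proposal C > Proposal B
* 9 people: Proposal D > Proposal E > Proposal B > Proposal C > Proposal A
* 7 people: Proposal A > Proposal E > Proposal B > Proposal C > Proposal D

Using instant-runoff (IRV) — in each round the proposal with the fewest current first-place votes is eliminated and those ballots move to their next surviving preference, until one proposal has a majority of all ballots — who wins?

Proposal E

Round 1: Proposal A 15, Proposal B 0, Proposal C 20, Proposal D 9, Proposal E 12. Proposal B eliminated.
Round 2: Proposal A 15, Proposal C 20, Proposal D 9, Proposal E 12. Proposal D eliminated.
Round 3: Proposal A 15, Proposal C 20, Proposal E 21. Proposal A eliminated.
Round 4: Proposal C 20, Proposal E 36. Proposal E has a majority (≥29).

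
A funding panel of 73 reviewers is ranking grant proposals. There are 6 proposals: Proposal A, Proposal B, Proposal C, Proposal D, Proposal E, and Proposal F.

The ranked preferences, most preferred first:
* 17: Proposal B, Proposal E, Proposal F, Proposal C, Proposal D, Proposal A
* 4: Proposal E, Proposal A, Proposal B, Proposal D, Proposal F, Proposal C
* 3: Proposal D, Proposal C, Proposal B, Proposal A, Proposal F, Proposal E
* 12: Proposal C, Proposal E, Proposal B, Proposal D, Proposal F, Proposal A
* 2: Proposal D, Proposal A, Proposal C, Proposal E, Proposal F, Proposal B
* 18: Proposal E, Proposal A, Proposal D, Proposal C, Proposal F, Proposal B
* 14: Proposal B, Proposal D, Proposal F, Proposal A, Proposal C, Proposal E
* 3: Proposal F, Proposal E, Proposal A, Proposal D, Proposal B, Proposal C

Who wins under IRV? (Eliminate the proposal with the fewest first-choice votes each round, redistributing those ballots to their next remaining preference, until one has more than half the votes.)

Round 1: Proposal A 0, Proposal B 31, Proposal C 12, Proposal D 5, Proposal E 22, Proposal F 3. Proposal A eliminated.
Round 2: Proposal B 31, Proposal C 12, Proposal D 5, Proposal E 22, Proposal F 3. Proposal F eliminated.
Round 3: Proposal B 31, Proposal C 12, Proposal D 5, Proposal E 25. Proposal D eliminated.
Round 4: Proposal B 31, Proposal C 17, Proposal E 25. Proposal C eliminated.
Round 5: Proposal B 34, Proposal E 39. Proposal E has a majority (≥37).

Proposal E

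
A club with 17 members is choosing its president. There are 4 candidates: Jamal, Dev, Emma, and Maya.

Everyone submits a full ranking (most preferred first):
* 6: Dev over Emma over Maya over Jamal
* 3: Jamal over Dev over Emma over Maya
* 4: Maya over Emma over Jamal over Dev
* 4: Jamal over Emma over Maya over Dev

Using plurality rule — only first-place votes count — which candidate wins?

Jamal

First-place votes: Jamal 7, Dev 6, Emma 0, Maya 4.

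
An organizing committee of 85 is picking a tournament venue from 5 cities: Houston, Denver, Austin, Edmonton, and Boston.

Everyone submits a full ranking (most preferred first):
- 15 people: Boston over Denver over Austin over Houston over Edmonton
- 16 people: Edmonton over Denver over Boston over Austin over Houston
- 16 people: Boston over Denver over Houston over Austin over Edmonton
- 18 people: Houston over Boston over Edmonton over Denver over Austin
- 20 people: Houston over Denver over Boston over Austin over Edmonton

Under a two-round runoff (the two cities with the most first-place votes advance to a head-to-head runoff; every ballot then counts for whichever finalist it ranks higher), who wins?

Round 1 first-place votes: Houston 38, Denver 0, Austin 0, Edmonton 16, Boston 31. Houston and Boston advance.
Runoff: Houston is ranked above Boston on 38 ballots, Boston above Houston on 47.

Boston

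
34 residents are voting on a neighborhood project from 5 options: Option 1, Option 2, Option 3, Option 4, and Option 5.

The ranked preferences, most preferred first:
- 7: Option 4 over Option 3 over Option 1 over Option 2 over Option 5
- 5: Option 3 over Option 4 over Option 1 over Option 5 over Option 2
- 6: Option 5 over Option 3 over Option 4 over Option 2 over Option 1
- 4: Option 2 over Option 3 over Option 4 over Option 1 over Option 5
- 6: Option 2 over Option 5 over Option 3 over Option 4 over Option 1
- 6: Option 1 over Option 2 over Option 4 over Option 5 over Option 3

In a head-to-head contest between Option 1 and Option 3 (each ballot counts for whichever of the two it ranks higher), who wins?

Option 3

Option 1 is ranked above Option 3 on 6 ballots; Option 3 above Option 1 on 28.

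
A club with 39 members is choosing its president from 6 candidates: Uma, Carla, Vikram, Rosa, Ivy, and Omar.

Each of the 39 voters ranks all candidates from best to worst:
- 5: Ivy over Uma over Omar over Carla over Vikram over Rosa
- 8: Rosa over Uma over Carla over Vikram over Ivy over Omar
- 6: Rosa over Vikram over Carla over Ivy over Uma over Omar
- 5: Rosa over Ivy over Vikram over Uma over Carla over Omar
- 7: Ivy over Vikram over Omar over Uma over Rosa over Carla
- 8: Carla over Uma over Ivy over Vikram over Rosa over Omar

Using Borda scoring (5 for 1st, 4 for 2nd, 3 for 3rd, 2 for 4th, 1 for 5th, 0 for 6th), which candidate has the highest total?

Uma: 5×4 + 8×4 + 6×1 + 5×2 + 7×2 + 8×4 = 114
Carla: 5×2 + 8×3 + 6×3 + 5×1 + 7×0 + 8×5 = 97
Vikram: 5×1 + 8×2 + 6×4 + 5×3 + 7×4 + 8×2 = 104
Rosa: 5×0 + 8×5 + 6×5 + 5×5 + 7×1 + 8×1 = 110
Ivy: 5×5 + 8×1 + 6×2 + 5×4 + 7×5 + 8×3 = 124
Omar: 5×3 + 8×0 + 6×0 + 5×0 + 7×3 + 8×0 = 36

Ivy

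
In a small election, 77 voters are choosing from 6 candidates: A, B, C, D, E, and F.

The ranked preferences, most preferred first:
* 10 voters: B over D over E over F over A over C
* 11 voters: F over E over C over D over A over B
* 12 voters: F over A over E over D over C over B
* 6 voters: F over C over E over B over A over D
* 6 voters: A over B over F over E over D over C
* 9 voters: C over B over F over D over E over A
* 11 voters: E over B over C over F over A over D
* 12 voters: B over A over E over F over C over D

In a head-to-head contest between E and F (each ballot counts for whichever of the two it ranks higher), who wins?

E is ranked above F on 33 ballots; F above E on 44.

F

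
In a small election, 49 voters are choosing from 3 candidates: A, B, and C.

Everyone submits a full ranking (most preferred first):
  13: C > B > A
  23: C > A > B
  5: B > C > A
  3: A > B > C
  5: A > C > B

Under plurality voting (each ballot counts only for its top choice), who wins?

C

First-place votes: A 8, B 5, C 36.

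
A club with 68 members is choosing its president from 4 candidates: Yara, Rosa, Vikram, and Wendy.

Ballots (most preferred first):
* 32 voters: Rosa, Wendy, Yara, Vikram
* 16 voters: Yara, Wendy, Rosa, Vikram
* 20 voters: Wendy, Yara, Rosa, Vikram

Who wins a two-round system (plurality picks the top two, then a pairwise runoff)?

Round 1 first-place votes: Yara 16, Rosa 32, Vikram 0, Wendy 20. Rosa and Wendy advance.
Runoff: Rosa is ranked above Wendy on 32 ballots, Wendy above Rosa on 36.

Wendy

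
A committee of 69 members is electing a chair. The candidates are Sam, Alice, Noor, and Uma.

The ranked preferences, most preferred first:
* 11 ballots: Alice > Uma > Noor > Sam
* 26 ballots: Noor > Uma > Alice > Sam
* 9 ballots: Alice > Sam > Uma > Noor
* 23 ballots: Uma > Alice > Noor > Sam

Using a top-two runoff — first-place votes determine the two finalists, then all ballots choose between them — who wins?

Round 1 first-place votes: Sam 0, Alice 20, Noor 26, Uma 23. Noor and Uma advance.
Runoff: Noor is ranked above Uma on 26 ballots, Uma above Noor on 43.

Uma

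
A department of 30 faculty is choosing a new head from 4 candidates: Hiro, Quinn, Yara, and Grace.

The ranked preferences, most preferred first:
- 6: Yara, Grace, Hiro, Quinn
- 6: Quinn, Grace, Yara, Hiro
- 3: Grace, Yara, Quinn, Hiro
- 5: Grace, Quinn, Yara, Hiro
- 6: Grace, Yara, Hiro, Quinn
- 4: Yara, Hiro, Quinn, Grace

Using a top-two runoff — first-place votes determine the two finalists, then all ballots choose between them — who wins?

Round 1 first-place votes: Hiro 0, Quinn 6, Yara 10, Grace 14. Grace and Yara advance.
Runoff: Grace is ranked above Yara on 20 ballots, Yara above Grace on 10.

Grace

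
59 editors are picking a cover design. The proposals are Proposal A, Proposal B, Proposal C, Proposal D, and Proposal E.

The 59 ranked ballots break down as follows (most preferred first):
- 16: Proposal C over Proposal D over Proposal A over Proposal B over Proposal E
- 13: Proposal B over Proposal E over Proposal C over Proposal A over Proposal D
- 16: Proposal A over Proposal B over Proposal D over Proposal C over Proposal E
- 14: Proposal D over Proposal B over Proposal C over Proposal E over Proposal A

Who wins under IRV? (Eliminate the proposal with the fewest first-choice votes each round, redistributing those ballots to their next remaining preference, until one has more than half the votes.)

Proposal C

Round 1: Proposal A 16, Proposal B 13, Proposal C 16, Proposal D 14, Proposal E 0. Proposal E eliminated.
Round 2: Proposal A 16, Proposal B 13, Proposal C 16, Proposal D 14. Proposal B eliminated.
Round 3: Proposal A 16, Proposal C 29, Proposal D 14. Proposal D eliminated.
Round 4: Proposal A 16, Proposal C 43. Proposal C has a majority (≥30).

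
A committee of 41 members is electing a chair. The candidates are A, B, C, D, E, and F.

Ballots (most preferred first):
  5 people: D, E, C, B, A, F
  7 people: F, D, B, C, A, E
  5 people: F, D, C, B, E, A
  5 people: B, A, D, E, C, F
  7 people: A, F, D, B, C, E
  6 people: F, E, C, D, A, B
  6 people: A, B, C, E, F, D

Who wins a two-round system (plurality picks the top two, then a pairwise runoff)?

A

Round 1 first-place votes: A 13, B 5, C 0, D 5, E 0, F 18. F and A advance.
Runoff: F is ranked above A on 18 ballots, A above F on 23.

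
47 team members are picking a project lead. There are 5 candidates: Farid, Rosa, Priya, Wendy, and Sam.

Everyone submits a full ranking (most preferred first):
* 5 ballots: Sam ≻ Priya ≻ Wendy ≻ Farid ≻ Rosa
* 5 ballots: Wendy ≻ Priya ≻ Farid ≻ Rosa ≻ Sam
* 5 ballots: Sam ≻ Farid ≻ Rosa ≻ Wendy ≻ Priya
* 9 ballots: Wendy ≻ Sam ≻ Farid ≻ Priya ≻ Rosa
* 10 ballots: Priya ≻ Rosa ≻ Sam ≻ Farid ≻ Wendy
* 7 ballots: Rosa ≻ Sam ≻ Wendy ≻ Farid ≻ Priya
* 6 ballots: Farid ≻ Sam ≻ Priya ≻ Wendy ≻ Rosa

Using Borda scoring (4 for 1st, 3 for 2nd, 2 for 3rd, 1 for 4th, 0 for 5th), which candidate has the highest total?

Farid: 5×1 + 5×2 + 5×3 + 9×2 + 10×1 + 7×1 + 6×4 = 89
Rosa: 5×0 + 5×1 + 5×2 + 9×0 + 10×3 + 7×4 + 6×0 = 73
Priya: 5×3 + 5×3 + 5×0 + 9×1 + 10×4 + 7×0 + 6×2 = 91
Wendy: 5×2 + 5×4 + 5×1 + 9×4 + 10×0 + 7×2 + 6×1 = 91
Sam: 5×4 + 5×0 + 5×4 + 9×3 + 10×2 + 7×3 + 6×3 = 126

Sam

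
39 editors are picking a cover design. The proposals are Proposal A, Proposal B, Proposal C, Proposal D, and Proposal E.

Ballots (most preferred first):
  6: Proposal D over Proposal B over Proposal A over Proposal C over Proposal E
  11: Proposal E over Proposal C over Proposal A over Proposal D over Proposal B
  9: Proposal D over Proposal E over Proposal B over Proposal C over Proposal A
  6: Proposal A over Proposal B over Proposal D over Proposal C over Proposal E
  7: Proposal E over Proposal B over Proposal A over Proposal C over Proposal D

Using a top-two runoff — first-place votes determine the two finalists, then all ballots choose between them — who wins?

Proposal D

Round 1 first-place votes: Proposal A 6, Proposal B 0, Proposal C 0, Proposal D 15, Proposal E 18. Proposal E and Proposal D advance.
Runoff: Proposal E is ranked above Proposal D on 18 ballots, Proposal D above Proposal E on 21.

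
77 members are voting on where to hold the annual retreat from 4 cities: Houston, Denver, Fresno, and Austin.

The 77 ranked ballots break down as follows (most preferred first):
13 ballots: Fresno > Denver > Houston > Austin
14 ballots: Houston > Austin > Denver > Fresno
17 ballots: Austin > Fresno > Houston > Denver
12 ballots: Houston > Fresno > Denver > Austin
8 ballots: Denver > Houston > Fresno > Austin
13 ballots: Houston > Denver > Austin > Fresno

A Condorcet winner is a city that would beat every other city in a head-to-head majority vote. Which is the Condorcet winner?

Houston vs Denver: 56–21
Houston vs Fresno: 47–30
Houston vs Austin: 60–17
Houston beats every other city.

Houston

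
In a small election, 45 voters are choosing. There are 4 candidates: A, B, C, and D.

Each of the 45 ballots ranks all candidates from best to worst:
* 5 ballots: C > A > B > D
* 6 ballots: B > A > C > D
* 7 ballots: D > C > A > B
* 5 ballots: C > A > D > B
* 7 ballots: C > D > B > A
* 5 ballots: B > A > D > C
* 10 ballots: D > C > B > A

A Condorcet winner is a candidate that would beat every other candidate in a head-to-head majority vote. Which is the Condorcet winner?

C

C vs A: 34–11
C vs B: 34–11
C vs D: 23–22
C beats every other candidate.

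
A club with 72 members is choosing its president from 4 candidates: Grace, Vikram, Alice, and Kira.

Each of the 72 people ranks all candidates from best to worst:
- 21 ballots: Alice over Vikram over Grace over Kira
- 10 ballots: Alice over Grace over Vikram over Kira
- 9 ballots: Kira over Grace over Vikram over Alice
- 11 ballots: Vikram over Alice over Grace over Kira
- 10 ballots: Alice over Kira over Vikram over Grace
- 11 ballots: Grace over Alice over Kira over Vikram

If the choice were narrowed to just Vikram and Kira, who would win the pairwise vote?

Vikram

Vikram is ranked above Kira on 42 ballots; Kira above Vikram on 30.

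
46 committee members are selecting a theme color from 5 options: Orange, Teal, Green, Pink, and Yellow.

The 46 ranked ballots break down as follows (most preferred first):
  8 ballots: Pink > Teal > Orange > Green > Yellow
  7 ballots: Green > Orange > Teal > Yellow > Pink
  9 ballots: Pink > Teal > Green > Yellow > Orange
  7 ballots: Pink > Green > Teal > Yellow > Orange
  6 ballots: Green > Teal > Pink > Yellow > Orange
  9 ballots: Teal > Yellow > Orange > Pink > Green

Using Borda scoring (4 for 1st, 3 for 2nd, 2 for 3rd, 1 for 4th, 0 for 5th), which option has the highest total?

Teal

Orange: 8×2 + 7×3 + 9×0 + 7×0 + 6×0 + 9×2 = 55
Teal: 8×3 + 7×2 + 9×3 + 7×2 + 6×3 + 9×4 = 133
Green: 8×1 + 7×4 + 9×2 + 7×3 + 6×4 + 9×0 = 99
Pink: 8×4 + 7×0 + 9×4 + 7×4 + 6×2 + 9×1 = 117
Yellow: 8×0 + 7×1 + 9×1 + 7×1 + 6×1 + 9×3 = 56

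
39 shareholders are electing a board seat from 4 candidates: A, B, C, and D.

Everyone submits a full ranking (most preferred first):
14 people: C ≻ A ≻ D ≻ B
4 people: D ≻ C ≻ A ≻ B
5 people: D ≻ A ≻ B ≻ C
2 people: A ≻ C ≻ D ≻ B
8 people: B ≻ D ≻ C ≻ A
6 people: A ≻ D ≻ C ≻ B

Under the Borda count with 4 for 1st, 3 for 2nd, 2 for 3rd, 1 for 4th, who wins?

A: 14×3 + 4×2 + 5×3 + 2×4 + 8×1 + 6×4 = 105
B: 14×1 + 4×1 + 5×2 + 2×1 + 8×4 + 6×1 = 68
C: 14×4 + 4×3 + 5×1 + 2×3 + 8×2 + 6×2 = 107
D: 14×2 + 4×4 + 5×4 + 2×2 + 8×3 + 6×3 = 110

D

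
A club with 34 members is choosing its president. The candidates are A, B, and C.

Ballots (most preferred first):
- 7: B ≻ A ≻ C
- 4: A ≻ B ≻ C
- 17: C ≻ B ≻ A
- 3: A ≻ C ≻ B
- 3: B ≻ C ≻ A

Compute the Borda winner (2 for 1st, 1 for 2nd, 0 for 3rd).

A: 7×1 + 4×2 + 17×0 + 3×2 + 3×0 = 21
B: 7×2 + 4×1 + 17×1 + 3×0 + 3×2 = 41
C: 7×0 + 4×0 + 17×2 + 3×1 + 3×1 = 40

B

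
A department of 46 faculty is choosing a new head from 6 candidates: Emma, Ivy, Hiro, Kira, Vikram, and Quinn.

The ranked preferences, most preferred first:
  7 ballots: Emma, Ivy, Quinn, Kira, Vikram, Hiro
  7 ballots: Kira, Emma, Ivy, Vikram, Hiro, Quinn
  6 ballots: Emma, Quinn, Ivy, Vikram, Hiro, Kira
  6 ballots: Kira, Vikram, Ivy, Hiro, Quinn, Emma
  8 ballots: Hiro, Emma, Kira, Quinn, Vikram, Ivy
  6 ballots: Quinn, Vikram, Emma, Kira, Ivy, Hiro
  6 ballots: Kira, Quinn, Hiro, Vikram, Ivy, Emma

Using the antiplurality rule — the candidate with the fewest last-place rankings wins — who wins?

Last-place votes: Emma 12, Ivy 8, Hiro 13, Kira 6, Vikram 0, Quinn 7.

Vikram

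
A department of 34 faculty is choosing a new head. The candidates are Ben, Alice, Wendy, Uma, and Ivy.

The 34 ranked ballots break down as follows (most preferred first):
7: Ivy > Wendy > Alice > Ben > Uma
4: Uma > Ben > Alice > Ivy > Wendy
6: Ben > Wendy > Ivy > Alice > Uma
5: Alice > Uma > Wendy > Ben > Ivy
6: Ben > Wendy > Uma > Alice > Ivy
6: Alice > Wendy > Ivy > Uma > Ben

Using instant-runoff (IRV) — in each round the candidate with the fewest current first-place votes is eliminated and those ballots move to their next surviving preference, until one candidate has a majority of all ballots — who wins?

Round 1: Ben 12, Alice 11, Wendy 0, Uma 4, Ivy 7. Wendy eliminated.
Round 2: Ben 12, Alice 11, Uma 4, Ivy 7. Uma eliminated.
Round 3: Ben 16, Alice 11, Ivy 7. Ivy eliminated.
Round 4: Ben 16, Alice 18. Alice has a majority (≥18).

Alice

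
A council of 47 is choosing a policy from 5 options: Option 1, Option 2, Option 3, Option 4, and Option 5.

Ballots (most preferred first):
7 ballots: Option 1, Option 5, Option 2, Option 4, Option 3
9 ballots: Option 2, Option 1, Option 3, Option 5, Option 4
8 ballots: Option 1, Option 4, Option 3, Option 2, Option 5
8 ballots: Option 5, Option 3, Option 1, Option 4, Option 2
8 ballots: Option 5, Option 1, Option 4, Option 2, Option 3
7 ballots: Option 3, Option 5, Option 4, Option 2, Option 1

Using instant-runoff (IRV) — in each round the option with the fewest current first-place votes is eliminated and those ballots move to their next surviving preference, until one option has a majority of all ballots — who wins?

Round 1: Option 1 15, Option 2 9, Option 3 7, Option 4 0, Option 5 16. Option 4 eliminated.
Round 2: Option 1 15, Option 2 9, Option 3 7, Option 5 16. Option 3 eliminated.
Round 3: Option 1 15, Option 2 9, Option 5 23. Option 2 eliminated.
Round 4: Option 1 24, Option 5 23. Option 1 has a majority (≥24).

Option 1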